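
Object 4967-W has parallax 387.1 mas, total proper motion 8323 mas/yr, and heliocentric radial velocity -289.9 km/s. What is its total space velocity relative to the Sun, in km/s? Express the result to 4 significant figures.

d = 1/p = 1/0.3871″ = 2.5833 pc.
μ = 8323 mas/yr = 8.323 ″/yr.
v_t = 4.740 μ d = 4.740 × 8.323 × 2.5833 = 101.91 km/s.
v = √(v_r² + v_t²) = √((-289.9)² + 101.91²) = √94427.7 = 307.29 km/s.

307.3 km/s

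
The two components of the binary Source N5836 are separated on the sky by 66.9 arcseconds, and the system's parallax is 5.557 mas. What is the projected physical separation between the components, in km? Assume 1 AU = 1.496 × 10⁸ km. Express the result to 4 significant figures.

d = 1/p = 1/0.005557″ = 179.95 pc.
At distance d (pc), an angle of θ arcsec spans θ·d AU: s = 66.9 × 179.95 = 12039 AU.
= 12039 × 1.496 × 10⁸ km = 1.8010 × 10^12 km.

1.801 × 10^12 km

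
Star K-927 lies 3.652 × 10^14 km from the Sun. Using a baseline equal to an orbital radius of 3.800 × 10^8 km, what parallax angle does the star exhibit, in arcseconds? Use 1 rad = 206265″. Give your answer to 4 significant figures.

0.2146 arcsec

θ ≈ B/d = (3.800 × 10^8) / (3.652 × 10^14) = 1.0405 × 10^-6 rad.
In arcseconds: 1.0405 × 10^-6 × 206265 = 0.21462″.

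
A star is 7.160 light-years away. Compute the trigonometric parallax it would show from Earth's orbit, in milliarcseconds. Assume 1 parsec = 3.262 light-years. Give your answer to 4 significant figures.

455.6 mas

d = 7.160 ly ÷ 3.262 = 2.195 pc.
p = 1/d = 1/2.195 = 0.45558 arcsec.
= 0.45558 × 1000 = 455.58 mas.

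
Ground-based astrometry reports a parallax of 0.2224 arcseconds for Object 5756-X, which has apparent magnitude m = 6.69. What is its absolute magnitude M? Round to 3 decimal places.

d = 1/p = 1/0.2224″ = 4.4964 pc.
m − M = 5 log₁₀(4.4964) − 5 = 3.2643 − 5 = -1.7357.
M = m − (m − M) = 6.69 − (-1.7357) = 8.426.

M = 8.426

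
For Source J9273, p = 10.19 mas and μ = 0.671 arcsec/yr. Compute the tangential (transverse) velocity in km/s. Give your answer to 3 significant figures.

d = 1/p = 1/0.01019″ = 98.135 pc.
v_t = 4.74 × μ × d = 4.74 × 0.671 × 98.135 = 312.12 km/s.

312 km/s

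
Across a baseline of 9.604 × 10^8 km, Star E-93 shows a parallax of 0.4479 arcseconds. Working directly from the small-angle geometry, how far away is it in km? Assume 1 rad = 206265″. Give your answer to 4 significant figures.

θ = 0.4479″ = 0.4479/206265 = 2.1715 × 10^-6 rad.
d = B/θ = (9.604 × 10^8) / (2.1715 × 10^-6) = 4.4227 × 10^14 km.

4.423 × 10^14 km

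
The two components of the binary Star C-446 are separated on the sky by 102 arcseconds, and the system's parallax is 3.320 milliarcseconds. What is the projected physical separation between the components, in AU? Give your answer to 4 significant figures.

30720 AU

d = 1/p = 1/0.003320″ = 301.2 pc.
At distance d (pc), an angle of θ arcsec spans θ·d AU: s = 102 × 301.2 = 30722 AU.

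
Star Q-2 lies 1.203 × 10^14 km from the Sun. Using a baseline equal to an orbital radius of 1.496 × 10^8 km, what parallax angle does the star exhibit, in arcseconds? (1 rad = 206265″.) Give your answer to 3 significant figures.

0.257 arcsec

θ ≈ B/d = (1.496 × 10^8) / (1.203 × 10^14) = 1.2436 × 10^-6 rad.
In arcseconds: 1.2436 × 10^-6 × 206265 = 0.25651″.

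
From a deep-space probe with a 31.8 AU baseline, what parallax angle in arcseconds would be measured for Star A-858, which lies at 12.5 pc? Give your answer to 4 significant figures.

2.544 arcsec

p (arcsec) = B (AU) / d (pc).
p = 31.8 / 12.5 = 2.544 arcsec.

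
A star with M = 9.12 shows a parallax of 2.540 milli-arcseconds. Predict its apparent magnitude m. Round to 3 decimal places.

m = 17.096

d = 1/p = 1/0.002540″ = 393.7 pc.
m − M = 5 log₁₀ d − 5 = 5 log₁₀(393.7) − 5 = 12.9758 − 5 = 7.9758.
m = M + (m − M) = 9.12 + 7.9758 = 17.096.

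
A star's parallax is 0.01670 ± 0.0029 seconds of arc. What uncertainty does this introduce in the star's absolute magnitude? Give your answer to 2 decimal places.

σ_M = 0.38 mag

M = m − 5 log₁₀ d + 5 = m + 5 log₁₀ p + 5, so ∂M/∂p = 5/(p ln 10).
σ_M = (5/ln 10) · (σ_p/p) = 2.1715 × 0.0029/0.01670 = 2.1715 × 0.17365 = 0.37708.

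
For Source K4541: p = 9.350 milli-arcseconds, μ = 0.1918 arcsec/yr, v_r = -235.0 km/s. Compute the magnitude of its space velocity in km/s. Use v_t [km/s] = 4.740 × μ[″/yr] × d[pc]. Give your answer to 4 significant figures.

254.3 km/s

d = 1/p = 1/0.009350″ = 106.95 pc.
v_t = 4.740 μ d = 4.740 × 0.1918 × 106.95 = 97.232 km/s.
v = √(v_r² + v_t²) = √((-235.0)² + 97.232²) = √64679.1 = 254.32 km/s.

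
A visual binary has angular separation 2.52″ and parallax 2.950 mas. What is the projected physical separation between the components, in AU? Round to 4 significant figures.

d = 1/p = 1/0.002950″ = 338.98 pc.
At distance d (pc), an angle of θ arcsec spans θ·d AU: s = 2.52 × 338.98 = 854.23 AU.

854.2 AU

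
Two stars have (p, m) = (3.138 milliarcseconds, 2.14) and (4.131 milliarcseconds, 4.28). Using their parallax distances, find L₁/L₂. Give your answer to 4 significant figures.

d₁ = 1/p₁ = 1/0.003138″ = 318.67 pc; d₂ = 1/p₂ = 1/0.004131″ = 242.07 pc.
M₁ = m₁ − 5 log₁₀ d₁ + 5 = 2.14 − 12.5167 + 5 = -5.3767.
M₂ = 4.28 − 11.9197 + 5 = -2.6397.
L₁/L₂ = 10^(0.4(M₂ − M₁)) = 10^(0.4 × 2.7370) = 10^1.09480 = 12.439.

L₁/L₂ = 12.44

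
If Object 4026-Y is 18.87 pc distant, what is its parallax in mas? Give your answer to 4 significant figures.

52.99 mas

p = 1/d = 1/18.87 = 0.052994 arcsec.
= 0.052994 × 1000 = 52.994 mas.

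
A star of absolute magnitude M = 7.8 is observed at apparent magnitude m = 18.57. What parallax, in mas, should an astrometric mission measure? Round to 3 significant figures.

m − M = 18.57 − 7.8 = 10.77.
d = 10^((m−M)/5 + 1) = 10^3.154 = 1425.6 pc.
p = 1/d = 1/1425.6 = 0.00070146 arcsec = 0.70146 mas.

0.701 mas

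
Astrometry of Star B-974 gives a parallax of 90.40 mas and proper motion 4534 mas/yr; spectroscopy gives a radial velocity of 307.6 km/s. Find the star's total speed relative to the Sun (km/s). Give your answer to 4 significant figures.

d = 1/p = 1/0.09040″ = 11.062 pc.
μ = 4534 mas/yr = 4.534 ″/yr.
v_t = 4.740 μ d = 4.740 × 4.534 × 11.062 = 237.74 km/s.
v = √(v_r² + v_t²) = √(307.6² + 237.74²) = √151138 = 388.76 km/s.

388.8 km/s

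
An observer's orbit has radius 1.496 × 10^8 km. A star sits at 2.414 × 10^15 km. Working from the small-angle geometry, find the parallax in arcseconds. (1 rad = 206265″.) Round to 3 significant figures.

0.0128 arcsec

θ ≈ B/d = (1.496 × 10^8) / (2.414 × 10^15) = 6.1972 × 10^-8 rad.
In arcseconds: 6.1972 × 10^-8 × 206265 = 0.012783″.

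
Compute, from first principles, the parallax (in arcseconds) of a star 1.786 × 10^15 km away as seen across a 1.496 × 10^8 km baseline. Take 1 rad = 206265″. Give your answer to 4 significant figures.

θ ≈ B/d = (1.496 × 10^8) / (1.786 × 10^15) = 8.3763 × 10^-8 rad.
In arcseconds: 8.3763 × 10^-8 × 206265 = 0.017277″.

0.01728 arcsec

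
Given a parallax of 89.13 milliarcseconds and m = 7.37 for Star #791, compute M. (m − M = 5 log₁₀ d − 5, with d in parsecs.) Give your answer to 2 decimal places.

d = 1/p = 1/0.08913″ = 11.22 pc.
m − M = 5 log₁₀(11.22) − 5 = 5.2500 − 5 = 0.2500.
M = m − (m − M) = 7.37 − 0.2500 = 7.12.

M = 7.12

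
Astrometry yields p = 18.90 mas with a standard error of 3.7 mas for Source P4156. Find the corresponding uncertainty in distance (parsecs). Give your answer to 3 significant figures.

d = 1/p, so σ_d = σ_p / p².
σ_d = 0.00370 / (0.01890)² = 0.00370 / 0.00035721 = 10.358 pc.

10.4 pc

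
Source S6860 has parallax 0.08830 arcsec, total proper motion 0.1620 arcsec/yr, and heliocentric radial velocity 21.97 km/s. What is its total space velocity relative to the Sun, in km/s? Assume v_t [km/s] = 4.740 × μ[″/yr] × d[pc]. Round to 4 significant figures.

d = 1/p = 1/0.08830″ = 11.325 pc.
v_t = 4.740 μ d = 4.740 × 0.1620 × 11.325 = 8.6962 km/s.
v = √(v_r² + v_t²) = √(21.97² + 8.6962²) = √558.305 = 23.628 km/s.

23.63 km/s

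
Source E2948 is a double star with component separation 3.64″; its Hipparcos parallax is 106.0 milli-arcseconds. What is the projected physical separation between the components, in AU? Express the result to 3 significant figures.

34.3 AU

d = 1/p = 1/0.1060″ = 9.434 pc.
At distance d (pc), an angle of θ arcsec spans θ·d AU: s = 3.64 × 9.434 = 34.34 AU.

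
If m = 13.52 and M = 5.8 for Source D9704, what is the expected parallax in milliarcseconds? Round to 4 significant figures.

m − M = 13.52 − 5.8 = 7.72.
d = 10^((m−M)/5 + 1) = 10^2.544 = 349.95 pc.
p = 1/d = 1/349.95 = 0.0028576 arcsec = 2.8576 mas.

2.858 mas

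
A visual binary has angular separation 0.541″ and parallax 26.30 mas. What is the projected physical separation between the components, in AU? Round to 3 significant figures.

20.6 AU

d = 1/p = 1/0.02630″ = 38.023 pc.
At distance d (pc), an angle of θ arcsec spans θ·d AU: s = 0.541 × 38.023 = 20.57 AU.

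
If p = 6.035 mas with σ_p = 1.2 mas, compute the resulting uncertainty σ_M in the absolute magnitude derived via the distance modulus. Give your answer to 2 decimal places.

M = m − 5 log₁₀ d + 5 = m + 5 log₁₀ p + 5, so ∂M/∂p = 5/(p ln 10).
σ_M = (5/ln 10) · (σ_p/p) = 2.1715 × 1.2/6.035 = 2.1715 × 0.19884 = 0.43178.

σ_M = 0.43 mag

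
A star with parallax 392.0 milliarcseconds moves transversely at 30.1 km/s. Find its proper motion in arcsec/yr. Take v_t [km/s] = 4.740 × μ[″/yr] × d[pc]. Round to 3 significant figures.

d = 1/p = 1/0.3920″ = 2.551 pc.
μ = v_t / (4.74 d) = 30.1 / (4.74 × 2.551) = 30.1 / 12.092 = 2.4892 ″/yr.

2.49 arcsec/yr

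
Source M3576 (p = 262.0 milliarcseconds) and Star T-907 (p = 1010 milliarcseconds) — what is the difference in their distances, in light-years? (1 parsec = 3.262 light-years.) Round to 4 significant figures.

9.221 ly

d_A = 1/0.2620″ = 3.8168 pc; d_B = 1/1.010″ = 0.9901 pc.
|d_B − d_A| = |0.9901 − 3.8168| = 2.8267 pc = 2.8267 × 3.262 ly = 9.2207 ly.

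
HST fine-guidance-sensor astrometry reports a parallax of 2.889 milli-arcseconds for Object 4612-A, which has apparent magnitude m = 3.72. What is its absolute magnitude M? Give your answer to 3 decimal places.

d = 1/p = 1/0.002889″ = 346.14 pc.
m − M = 5 log₁₀(346.14) − 5 = 12.6963 − 5 = 7.6963.
M = m − (m − M) = 3.72 − 7.6963 = -3.976.

M = -3.976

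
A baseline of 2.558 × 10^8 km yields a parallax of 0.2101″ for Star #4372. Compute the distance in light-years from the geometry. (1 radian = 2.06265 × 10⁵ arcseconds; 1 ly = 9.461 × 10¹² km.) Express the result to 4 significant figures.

θ = 0.2101″ = 0.2101/206265 = 1.0186 × 10^-6 rad.
d = B/θ = (2.558 × 10^8) / (1.0186 × 10^-6) = 2.5113 × 10^14 km = (2.5113 × 10^14) / (9.461 × 10^12) ly = 26.544 ly.

26.54 ly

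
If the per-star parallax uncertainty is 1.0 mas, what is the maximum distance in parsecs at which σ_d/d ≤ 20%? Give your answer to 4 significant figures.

σ_d/d = σ_p/p, so the condition is σ_p/p ≤ 0.20, i.e. p ≥ σ_p/0.20.
p_min = 1.0/0.20 = 5 mas = 0.005 arcsec.
d_max = 1/p_min = 1/0.005 = 200 pc.

200.0 pc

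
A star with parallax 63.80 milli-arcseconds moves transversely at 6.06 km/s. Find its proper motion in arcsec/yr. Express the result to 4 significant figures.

d = 1/p = 1/0.06380″ = 15.674 pc.
μ = v_t / (4.74 d) = 6.06 / (4.74 × 15.674) = 6.06 / 74.295 = 0.081567 ″/yr.

0.08157 arcsec/yr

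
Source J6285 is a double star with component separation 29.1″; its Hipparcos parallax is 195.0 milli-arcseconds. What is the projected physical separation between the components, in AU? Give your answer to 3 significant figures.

149 AU

d = 1/p = 1/0.1950″ = 5.1282 pc.
At distance d (pc), an angle of θ arcsec spans θ·d AU: s = 29.1 × 5.1282 = 149.23 AU.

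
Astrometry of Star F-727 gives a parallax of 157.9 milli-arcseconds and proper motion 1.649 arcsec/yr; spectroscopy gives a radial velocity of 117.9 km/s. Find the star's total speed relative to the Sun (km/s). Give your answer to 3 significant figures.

d = 1/p = 1/0.1579″ = 6.3331 pc.
v_t = 4.740 μ d = 4.740 × 1.649 × 6.3331 = 49.501 km/s.
v = √(v_r² + v_t²) = √(117.9² + 49.501²) = √16350.8 = 127.87 km/s.

128 km/s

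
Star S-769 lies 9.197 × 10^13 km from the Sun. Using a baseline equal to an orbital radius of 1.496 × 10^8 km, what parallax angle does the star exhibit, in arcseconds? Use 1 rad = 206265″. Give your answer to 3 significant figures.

0.336 arcsec

θ ≈ B/d = (1.496 × 10^8) / (9.197 × 10^13) = 1.6266 × 10^-6 rad.
In arcseconds: 1.6266 × 10^-6 × 206265 = 0.33551″.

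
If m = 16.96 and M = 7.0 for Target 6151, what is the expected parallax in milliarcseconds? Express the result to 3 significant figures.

m − M = 16.96 − 7.0 = 9.96.
d = 10^((m−M)/5 + 1) = 10^2.992 = 981.75 pc.
p = 1/d = 1/981.75 = 0.0010186 arcsec = 1.0186 mas.

1.02 mas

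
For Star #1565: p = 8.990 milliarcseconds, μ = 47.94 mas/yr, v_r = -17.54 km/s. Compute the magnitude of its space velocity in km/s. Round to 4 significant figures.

30.77 km/s

d = 1/p = 1/0.008990″ = 111.23 pc.
μ = 47.94 mas/yr = 0.04794 ″/yr.
v_t = 4.740 μ d = 4.740 × 0.04794 × 111.23 = 25.275 km/s.
v = √(v_r² + v_t²) = √((-17.54)² + 25.275²) = √946.477 = 30.765 km/s.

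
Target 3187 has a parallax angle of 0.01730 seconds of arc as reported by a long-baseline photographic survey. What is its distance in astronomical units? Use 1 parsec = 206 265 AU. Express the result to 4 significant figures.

d = 1/p = 1/0.01730 = 57.803 pc.
In AU: 57.803 × 206265 = 1.1923 × 10^7 AU.

1.192 × 10^7 AU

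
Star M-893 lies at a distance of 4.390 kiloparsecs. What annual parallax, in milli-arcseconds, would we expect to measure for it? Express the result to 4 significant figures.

0.2278 mas

d = 4.390 kpc = 4390 pc.
p = 1/d = 1/4390 = 0.00022779 arcsec.
= 0.00022779 × 1000 = 0.22779 mas.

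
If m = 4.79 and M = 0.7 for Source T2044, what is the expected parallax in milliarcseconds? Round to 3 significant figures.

m − M = 4.79 − 0.7 = 4.09.
d = 10^((m−M)/5 + 1) = 10^1.818 = 65.766 pc.
p = 1/d = 1/65.766 = 0.015205 arcsec = 15.205 mas.

15.2 mas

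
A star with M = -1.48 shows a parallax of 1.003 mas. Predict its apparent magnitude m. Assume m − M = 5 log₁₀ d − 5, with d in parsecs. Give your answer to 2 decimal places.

m = 8.51

d = 1/p = 1/0.001003″ = 997.01 pc.
m − M = 5 log₁₀ d − 5 = 5 log₁₀(997.01) − 5 = 14.9935 − 5 = 9.9935.
m = M + (m − M) = -1.48 + 9.9935 = 8.51.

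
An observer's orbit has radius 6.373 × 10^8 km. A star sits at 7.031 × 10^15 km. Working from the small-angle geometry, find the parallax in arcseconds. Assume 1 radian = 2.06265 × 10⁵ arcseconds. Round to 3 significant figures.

0.0187 arcsec

θ ≈ B/d = (6.373 × 10^8) / (7.031 × 10^15) = 9.0641 × 10^-8 rad.
In arcseconds: 9.0641 × 10^-8 × 206265 = 0.018696″.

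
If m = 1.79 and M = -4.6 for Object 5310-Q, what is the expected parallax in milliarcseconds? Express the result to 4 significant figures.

5.272 mas

m − M = 1.79 − (-4.6) = 6.39.
d = 10^((m−M)/5 + 1) = 10^2.278 = 189.67 pc.
p = 1/d = 1/189.67 = 0.0052723 arcsec = 5.2723 mas.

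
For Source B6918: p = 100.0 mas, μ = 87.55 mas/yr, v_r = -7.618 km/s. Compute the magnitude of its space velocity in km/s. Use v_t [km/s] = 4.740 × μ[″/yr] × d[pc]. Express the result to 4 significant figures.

8.675 km/s

d = 1/p = 1/0.1000″ = 10 pc.
μ = 87.55 mas/yr = 0.08755 ″/yr.
v_t = 4.740 μ d = 4.740 × 0.08755 × 10 = 4.1499 km/s.
v = √(v_r² + v_t²) = √((-7.618)² + 4.1499²) = √75.2556 = 8.675 km/s.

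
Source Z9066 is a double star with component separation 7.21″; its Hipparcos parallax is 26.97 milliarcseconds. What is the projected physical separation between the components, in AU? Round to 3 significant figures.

d = 1/p = 1/0.02697″ = 37.078 pc.
At distance d (pc), an angle of θ arcsec spans θ·d AU: s = 7.21 × 37.078 = 267.33 AU.

267 AU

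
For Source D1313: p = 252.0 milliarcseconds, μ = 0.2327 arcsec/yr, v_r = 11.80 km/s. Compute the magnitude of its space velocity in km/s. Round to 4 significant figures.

d = 1/p = 1/0.2520″ = 3.9683 pc.
v_t = 4.740 μ d = 4.740 × 0.2327 × 3.9683 = 4.377 km/s.
v = √(v_r² + v_t²) = √(11.80² + 4.377²) = √158.398 = 12.586 km/s.

12.59 km/s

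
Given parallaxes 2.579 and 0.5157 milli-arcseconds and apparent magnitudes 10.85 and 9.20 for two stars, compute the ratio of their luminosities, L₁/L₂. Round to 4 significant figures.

d₁ = 1/p₁ = 1/0.002579″ = 387.75 pc; d₂ = 1/p₂ = 1/0.0005157″ = 1939.1 pc.
M₁ = m₁ − 5 log₁₀ d₁ + 5 = 10.85 − 12.9428 + 5 = 2.9072.
M₂ = 9.20 − 16.4380 + 5 = -2.2380.
L₁/L₂ = 10^(0.4(M₂ − M₁)) = 10^(0.4 × (-5.1452)) = 10^(-2.05808) = 0.0087482.

L₁/L₂ = 0.008748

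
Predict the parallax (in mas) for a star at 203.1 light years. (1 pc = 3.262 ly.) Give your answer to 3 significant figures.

16.1 mas

d = 203.1 ly ÷ 3.262 = 62.262 pc.
p = 1/d = 1/62.262 = 0.016061 arcsec.
= 0.016061 × 1000 = 16.061 mas.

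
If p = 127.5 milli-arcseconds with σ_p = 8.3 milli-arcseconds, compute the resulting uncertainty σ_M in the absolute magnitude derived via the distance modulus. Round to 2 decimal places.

M = m − 5 log₁₀ d + 5 = m + 5 log₁₀ p + 5, so ∂M/∂p = 5/(p ln 10).
σ_M = (5/ln 10) · (σ_p/p) = 2.1715 × 8.3/127.5 = 2.1715 × 0.065098 = 0.14136.

σ_M = 0.14 mag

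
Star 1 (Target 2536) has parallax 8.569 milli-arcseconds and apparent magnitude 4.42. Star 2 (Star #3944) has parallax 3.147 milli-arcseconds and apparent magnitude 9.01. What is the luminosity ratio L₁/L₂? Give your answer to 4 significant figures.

d₁ = 1/p₁ = 1/0.008569″ = 116.7 pc; d₂ = 1/p₂ = 1/0.003147″ = 317.76 pc.
M₁ = m₁ − 5 log₁₀ d₁ + 5 = 4.42 − 10.3354 + 5 = -0.9154.
M₂ = 9.01 − 12.5105 + 5 = 1.4995.
L₁/L₂ = 10^(0.4(M₂ − M₁)) = 10^(0.4 × 2.4149) = 10^0.96596 = 9.2461.

L₁/L₂ = 9.246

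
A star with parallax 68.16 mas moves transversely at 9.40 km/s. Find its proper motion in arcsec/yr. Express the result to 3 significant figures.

0.135 arcsec/yr

d = 1/p = 1/0.06816″ = 14.671 pc.
μ = v_t / (4.74 d) = 9.40 / (4.74 × 14.671) = 9.40 / 69.541 = 0.13517 ″/yr.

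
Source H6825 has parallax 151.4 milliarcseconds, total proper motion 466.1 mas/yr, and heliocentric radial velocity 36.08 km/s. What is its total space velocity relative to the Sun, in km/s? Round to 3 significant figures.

d = 1/p = 1/0.1514″ = 6.605 pc.
μ = 466.1 mas/yr = 0.4661 ″/yr.
v_t = 4.740 μ d = 4.740 × 0.4661 × 6.605 = 14.593 km/s.
v = √(v_r² + v_t²) = √(36.08² + 14.593²) = √1514.72 = 38.919 km/s.

38.9 km/s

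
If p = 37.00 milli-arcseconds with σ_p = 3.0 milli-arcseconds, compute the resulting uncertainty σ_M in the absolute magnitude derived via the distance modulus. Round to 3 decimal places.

σ_M = 0.176 mag

M = m − 5 log₁₀ d + 5 = m + 5 log₁₀ p + 5, so ∂M/∂p = 5/(p ln 10).
σ_M = (5/ln 10) · (σ_p/p) = 2.1715 × 3.0/37.00 = 2.1715 × 0.081081 = 0.17607.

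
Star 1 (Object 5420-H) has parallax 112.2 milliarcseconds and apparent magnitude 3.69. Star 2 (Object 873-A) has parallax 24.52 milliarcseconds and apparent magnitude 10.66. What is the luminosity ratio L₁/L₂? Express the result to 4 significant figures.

L₁/L₂ = 29.31

d₁ = 1/p₁ = 1/0.1122″ = 8.9127 pc; d₂ = 1/p₂ = 1/0.02452″ = 40.783 pc.
M₁ = m₁ − 5 log₁₀ d₁ + 5 = 3.69 − 4.7500 + 5 = 3.9400.
M₂ = 10.66 − 8.0524 + 5 = 7.6076.
L₁/L₂ = 10^(0.4(M₂ − M₁)) = 10^(0.4 × 3.6676) = 10^1.46704 = 29.312.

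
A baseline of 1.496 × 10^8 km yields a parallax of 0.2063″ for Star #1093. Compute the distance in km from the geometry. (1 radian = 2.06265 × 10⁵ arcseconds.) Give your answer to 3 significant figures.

θ = 0.2063″ = 0.2063/206265 = 1.0002 × 10^-6 rad.
d = B/θ = (1.496 × 10^8) / (1.0002 × 10^-6) = 1.4957 × 10^14 km.

1.50 × 10^14 km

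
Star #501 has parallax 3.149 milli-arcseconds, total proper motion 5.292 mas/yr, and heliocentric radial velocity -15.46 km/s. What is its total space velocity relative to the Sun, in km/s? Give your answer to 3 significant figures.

d = 1/p = 1/0.003149″ = 317.56 pc.
μ = 5.292 mas/yr = 0.005292 ″/yr.
v_t = 4.740 μ d = 4.740 × 0.005292 × 317.56 = 7.9657 km/s.
v = √(v_r² + v_t²) = √((-15.46)² + 7.9657²) = √302.464 = 17.391 km/s.

17.4 km/s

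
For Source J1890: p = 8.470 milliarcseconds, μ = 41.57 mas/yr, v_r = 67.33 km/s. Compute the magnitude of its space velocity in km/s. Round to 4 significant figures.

d = 1/p = 1/0.008470″ = 118.06 pc.
μ = 41.57 mas/yr = 0.04157 ″/yr.
v_t = 4.740 μ d = 4.740 × 0.04157 × 118.06 = 23.263 km/s.
v = √(v_r² + v_t²) = √(67.33² + 23.263²) = √5074.5 = 71.236 km/s.

71.24 km/s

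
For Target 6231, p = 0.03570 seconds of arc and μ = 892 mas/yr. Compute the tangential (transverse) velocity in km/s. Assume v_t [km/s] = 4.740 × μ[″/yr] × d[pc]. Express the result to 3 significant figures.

d = 1/p = 1/0.03570″ = 28.011 pc.
μ = 892 mas/yr = 0.892 ″/yr.
v_t = 4.74 × μ × d = 4.74 × 0.892 × 28.011 = 118.43 km/s.

118 km/s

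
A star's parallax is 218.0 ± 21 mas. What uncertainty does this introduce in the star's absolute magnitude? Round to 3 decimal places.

M = m − 5 log₁₀ d + 5 = m + 5 log₁₀ p + 5, so ∂M/∂p = 5/(p ln 10).
σ_M = (5/ln 10) · (σ_p/p) = 2.1715 × 21/218.0 = 2.1715 × 0.09633 = 0.20918.

σ_M = 0.209 mag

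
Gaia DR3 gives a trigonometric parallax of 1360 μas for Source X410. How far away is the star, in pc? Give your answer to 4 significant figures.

735.3 pc

p = 1360 μas = 0.001360 arcsec.
d = 1/p = 1/0.001360 = 735.29 pc.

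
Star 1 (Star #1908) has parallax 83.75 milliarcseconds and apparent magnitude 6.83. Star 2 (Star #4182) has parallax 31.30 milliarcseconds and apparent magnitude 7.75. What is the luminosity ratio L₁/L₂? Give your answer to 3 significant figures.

d₁ = 1/p₁ = 1/0.08375″ = 11.94 pc; d₂ = 1/p₂ = 1/0.03130″ = 31.949 pc.
M₁ = m₁ − 5 log₁₀ d₁ + 5 = 6.83 − 5.3850 + 5 = 6.4450.
M₂ = 7.75 − 7.5223 + 5 = 5.2277.
L₁/L₂ = 10^(0.4(M₂ − M₁)) = 10^(0.4 × (-1.2173)) = 10^(-0.48692) = 0.3259.

L₁/L₂ = 0.326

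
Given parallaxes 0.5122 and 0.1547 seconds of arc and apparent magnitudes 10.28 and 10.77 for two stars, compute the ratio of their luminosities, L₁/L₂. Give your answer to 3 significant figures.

L₁/L₂ = 0.143

d₁ = 1/p₁ = 1/0.5122″ = 1.9524 pc; d₂ = 1/p₂ = 1/0.1547″ = 6.4641 pc.
M₁ = m₁ − 5 log₁₀ d₁ + 5 = 10.28 − 1.4528 + 5 = 13.8272.
M₂ = 10.77 − 4.0525 + 5 = 11.7175.
L₁/L₂ = 10^(0.4(M₂ − M₁)) = 10^(0.4 × (-2.1097)) = 10^(-0.84388) = 0.14326.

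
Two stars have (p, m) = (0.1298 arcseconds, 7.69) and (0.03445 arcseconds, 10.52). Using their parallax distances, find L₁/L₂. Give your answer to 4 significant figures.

d₁ = 1/p₁ = 1/0.1298″ = 7.7042 pc; d₂ = 1/p₂ = 1/0.03445″ = 29.028 pc.
M₁ = m₁ − 5 log₁₀ d₁ + 5 = 7.69 − 4.4336 + 5 = 8.2564.
M₂ = 10.52 − 7.3141 + 5 = 8.2059.
L₁/L₂ = 10^(0.4(M₂ − M₁)) = 10^(0.4 × (-0.0505)) = 10^(-0.02020) = 0.95455.

L₁/L₂ = 0.9546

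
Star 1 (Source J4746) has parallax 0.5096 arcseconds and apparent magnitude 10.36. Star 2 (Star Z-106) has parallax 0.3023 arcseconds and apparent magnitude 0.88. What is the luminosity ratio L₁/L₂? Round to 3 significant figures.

d₁ = 1/p₁ = 1/0.5096″ = 1.9623 pc; d₂ = 1/p₂ = 1/0.3023″ = 3.308 pc.
M₁ = m₁ − 5 log₁₀ d₁ + 5 = 10.36 − 1.4638 + 5 = 13.8962.
M₂ = 0.88 − 2.5978 + 5 = 3.2822.
L₁/L₂ = 10^(0.4(M₂ − M₁)) = 10^(0.4 × (-10.6140)) = 10^(-4.24560) = 0.000056807.

L₁/L₂ = 5.68 × 10^-5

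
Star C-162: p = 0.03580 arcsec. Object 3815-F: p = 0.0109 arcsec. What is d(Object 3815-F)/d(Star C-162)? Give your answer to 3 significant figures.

3.28

Since d = 1/p, d_B/d_A = p_A/p_B.
= 0.03580 / 0.0109 = 3.2844.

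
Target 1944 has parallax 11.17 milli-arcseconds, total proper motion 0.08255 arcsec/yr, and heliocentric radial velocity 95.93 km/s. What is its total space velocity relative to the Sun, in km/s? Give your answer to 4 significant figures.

d = 1/p = 1/0.01117″ = 89.526 pc.
v_t = 4.740 μ d = 4.740 × 0.08255 × 89.526 = 35.03 km/s.
v = √(v_r² + v_t²) = √(95.93² + 35.03²) = √10429.7 = 102.13 km/s.

102.1 km/s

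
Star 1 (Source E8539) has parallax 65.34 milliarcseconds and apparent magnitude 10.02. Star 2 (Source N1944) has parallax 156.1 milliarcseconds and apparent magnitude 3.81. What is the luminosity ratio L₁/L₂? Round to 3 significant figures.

L₁/L₂ = 0.0187

d₁ = 1/p₁ = 1/0.06534″ = 15.305 pc; d₂ = 1/p₂ = 1/0.1561″ = 6.4061 pc.
M₁ = m₁ − 5 log₁₀ d₁ + 5 = 10.02 − 5.9242 + 5 = 9.0958.
M₂ = 3.81 − 4.0330 + 5 = 4.7770.
L₁/L₂ = 10^(0.4(M₂ − M₁)) = 10^(0.4 × (-4.3188)) = 10^(-1.72752) = 0.018728.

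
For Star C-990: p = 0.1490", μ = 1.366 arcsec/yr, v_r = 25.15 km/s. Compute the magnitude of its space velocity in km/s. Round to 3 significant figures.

50.2 km/s

d = 1/p = 1/0.1490″ = 6.7114 pc.
v_t = 4.740 μ d = 4.740 × 1.366 × 6.7114 = 43.455 km/s.
v = √(v_r² + v_t²) = √(25.15² + 43.455²) = √2520.86 = 50.208 km/s.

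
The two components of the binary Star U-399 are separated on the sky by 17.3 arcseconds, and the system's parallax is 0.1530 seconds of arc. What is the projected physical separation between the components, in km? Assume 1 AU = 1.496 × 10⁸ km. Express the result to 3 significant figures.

d = 1/p = 1/0.1530″ = 6.5359 pc.
At distance d (pc), an angle of θ arcsec spans θ·d AU: s = 17.3 × 6.5359 = 113.07 AU.
= 113.07 × 1.496 × 10⁸ km = 1.6915 × 10^10 km.

1.69 × 10^10 km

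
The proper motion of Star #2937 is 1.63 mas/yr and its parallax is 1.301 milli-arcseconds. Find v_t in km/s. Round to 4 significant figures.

d = 1/p = 1/0.001301″ = 768.64 pc.
μ = 1.63 mas/yr = 0.00163 ″/yr.
v_t = 4.74 × μ × d = 4.74 × 0.00163 × 768.64 = 5.9387 km/s.

5.939 km/s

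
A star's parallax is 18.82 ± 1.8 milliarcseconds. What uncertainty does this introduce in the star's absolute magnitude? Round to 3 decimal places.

σ_M = 0.208 mag

M = m − 5 log₁₀ d + 5 = m + 5 log₁₀ p + 5, so ∂M/∂p = 5/(p ln 10).
σ_M = (5/ln 10) · (σ_p/p) = 2.1715 × 1.8/18.82 = 2.1715 × 0.095643 = 0.20769.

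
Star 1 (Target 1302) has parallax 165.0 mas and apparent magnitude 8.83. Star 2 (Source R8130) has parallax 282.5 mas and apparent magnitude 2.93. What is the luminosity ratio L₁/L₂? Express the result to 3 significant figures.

L₁/L₂ = 0.0128

d₁ = 1/p₁ = 1/0.1650″ = 6.0606 pc; d₂ = 1/p₂ = 1/0.2825″ = 3.5398 pc.
M₁ = m₁ − 5 log₁₀ d₁ + 5 = 8.83 − 3.9126 + 5 = 9.9174.
M₂ = 2.93 − 2.7449 + 5 = 5.1851.
L₁/L₂ = 10^(0.4(M₂ − M₁)) = 10^(0.4 × (-4.7323)) = 10^(-1.89292) = 0.012796.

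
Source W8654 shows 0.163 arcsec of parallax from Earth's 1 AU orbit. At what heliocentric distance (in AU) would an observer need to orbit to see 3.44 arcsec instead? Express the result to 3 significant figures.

Parallax scales linearly with baseline: p ∝ B, so B = p_target / p_Earth × 1 AU.
B = 3.44 / 0.163 = 21.104 AU.

21.1 AU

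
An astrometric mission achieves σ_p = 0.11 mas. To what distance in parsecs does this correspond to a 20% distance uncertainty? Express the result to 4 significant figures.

σ_d/d = σ_p/p, so the condition is σ_p/p ≤ 0.20, i.e. p ≥ σ_p/0.20.
p_min = 0.11/0.20 = 0.55 mas = 0.00055 arcsec.
d_max = 1/p_min = 1/0.00055 = 1818.2 pc.

1818 pc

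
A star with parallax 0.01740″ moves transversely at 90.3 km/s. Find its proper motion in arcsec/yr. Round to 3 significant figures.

d = 1/p = 1/0.01740″ = 57.471 pc.
μ = v_t / (4.74 d) = 90.3 / (4.74 × 57.471) = 90.3 / 272.41 = 0.33149 ″/yr.

0.331 arcsec/yr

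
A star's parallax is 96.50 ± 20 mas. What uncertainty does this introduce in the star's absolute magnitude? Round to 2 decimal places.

M = m − 5 log₁₀ d + 5 = m + 5 log₁₀ p + 5, so ∂M/∂p = 5/(p ln 10).
σ_M = (5/ln 10) · (σ_p/p) = 2.1715 × 20/96.50 = 2.1715 × 0.20725 = 0.45004.

σ_M = 0.45 mag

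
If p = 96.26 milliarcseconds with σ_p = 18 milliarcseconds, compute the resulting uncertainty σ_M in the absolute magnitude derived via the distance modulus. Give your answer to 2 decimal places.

M = m − 5 log₁₀ d + 5 = m + 5 log₁₀ p + 5, so ∂M/∂p = 5/(p ln 10).
σ_M = (5/ln 10) · (σ_p/p) = 2.1715 × 18/96.26 = 2.1715 × 0.18699 = 0.40605.

σ_M = 0.41 mag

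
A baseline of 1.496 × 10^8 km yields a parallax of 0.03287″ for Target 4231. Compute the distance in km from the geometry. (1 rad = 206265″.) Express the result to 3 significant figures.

9.39 × 10^14 km

θ = 0.03287″ = 0.03287/206265 = 1.5936 × 10^-7 rad.
d = B/θ = (1.496 × 10^8) / (1.5936 × 10^-7) = 9.3876 × 10^14 km.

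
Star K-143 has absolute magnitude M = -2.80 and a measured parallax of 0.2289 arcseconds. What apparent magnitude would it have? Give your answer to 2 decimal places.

d = 1/p = 1/0.2289″ = 4.3687 pc.
m − M = 5 log₁₀ d − 5 = 5 log₁₀(4.3687) − 5 = 3.2018 − 5 = -1.7982.
m = M + (m − M) = -2.80 + (-1.7982) = -4.60.

m = -4.60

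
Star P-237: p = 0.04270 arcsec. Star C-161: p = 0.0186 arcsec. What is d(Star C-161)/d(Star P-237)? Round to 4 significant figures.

2.296

Since d = 1/p, d_B/d_A = p_A/p_B.
= 0.04270 / 0.0186 = 2.2957.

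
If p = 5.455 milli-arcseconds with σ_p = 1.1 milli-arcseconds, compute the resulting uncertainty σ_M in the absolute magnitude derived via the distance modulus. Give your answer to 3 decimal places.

M = m − 5 log₁₀ d + 5 = m + 5 log₁₀ p + 5, so ∂M/∂p = 5/(p ln 10).
σ_M = (5/ln 10) · (σ_p/p) = 2.1715 × 1.1/5.455 = 2.1715 × 0.20165 = 0.43788.

σ_M = 0.438 mag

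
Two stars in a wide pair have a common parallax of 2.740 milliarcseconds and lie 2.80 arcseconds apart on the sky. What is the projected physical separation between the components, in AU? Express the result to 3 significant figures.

d = 1/p = 1/0.002740″ = 364.96 pc.
At distance d (pc), an angle of θ arcsec spans θ·d AU: s = 2.80 × 364.96 = 1021.9 AU.

1020 AU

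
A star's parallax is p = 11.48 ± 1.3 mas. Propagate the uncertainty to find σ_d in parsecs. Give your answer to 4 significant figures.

d = 1/p, so σ_d = σ_p / p².
σ_d = 0.00130 / (0.01148)² = 0.00130 / 0.00013179 = 9.8642 pc.

9.864 pc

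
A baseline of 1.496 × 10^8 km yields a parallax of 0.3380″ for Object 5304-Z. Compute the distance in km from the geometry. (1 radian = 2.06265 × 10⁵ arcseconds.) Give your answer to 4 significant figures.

9.129 × 10^13 km

θ = 0.3380″ = 0.3380/206265 = 1.6387 × 10^-6 rad.
d = B/θ = (1.496 × 10^8) / (1.6387 × 10^-6) = 9.1292 × 10^13 km.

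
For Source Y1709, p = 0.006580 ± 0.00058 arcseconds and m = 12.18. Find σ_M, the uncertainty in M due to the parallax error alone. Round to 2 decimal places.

M = m − 5 log₁₀ d + 5 = m + 5 log₁₀ p + 5, so ∂M/∂p = 5/(p ln 10).
σ_M = (5/ln 10) · (σ_p/p) = 2.1715 × 0.00058/0.006580 = 2.1715 × 0.088146 = 0.19141.

σ_M = 0.19 mag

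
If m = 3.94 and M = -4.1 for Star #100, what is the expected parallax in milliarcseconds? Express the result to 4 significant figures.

2.466 mas

m − M = 3.94 − (-4.1) = 8.04.
d = 10^((m−M)/5 + 1) = 10^2.608 = 405.51 pc.
p = 1/d = 1/405.51 = 0.002466 arcsec = 2.466 mas.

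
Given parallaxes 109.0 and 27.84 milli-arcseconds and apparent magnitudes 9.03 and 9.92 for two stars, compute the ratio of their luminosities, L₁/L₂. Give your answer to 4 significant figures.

L₁/L₂ = 0.1481

d₁ = 1/p₁ = 1/0.1090″ = 9.1743 pc; d₂ = 1/p₂ = 1/0.02784″ = 35.92 pc.
M₁ = m₁ − 5 log₁₀ d₁ + 5 = 9.03 − 4.8129 + 5 = 9.2171.
M₂ = 9.92 − 7.7767 + 5 = 7.1433.
L₁/L₂ = 10^(0.4(M₂ − M₁)) = 10^(0.4 × (-2.0738)) = 10^(-0.82952) = 0.14807.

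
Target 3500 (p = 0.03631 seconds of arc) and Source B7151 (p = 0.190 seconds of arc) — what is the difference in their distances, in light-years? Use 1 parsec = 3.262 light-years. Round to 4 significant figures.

d_A = 1/0.03631″ = 27.541 pc; d_B = 1/0.1900″ = 5.2632 pc.
|d_B − d_A| = |5.2632 − 27.541| = 22.278 pc = 22.278 × 3.262 ly = 72.671 ly.

72.67 ly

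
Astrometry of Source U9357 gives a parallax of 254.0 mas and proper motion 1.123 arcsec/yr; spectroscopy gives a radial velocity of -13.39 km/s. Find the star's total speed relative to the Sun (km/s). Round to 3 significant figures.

d = 1/p = 1/0.2540″ = 3.937 pc.
v_t = 4.740 μ d = 4.740 × 1.123 × 3.937 = 20.957 km/s.
v = √(v_r² + v_t²) = √((-13.39)² + 20.957²) = √618.488 = 24.869 km/s.

24.9 km/s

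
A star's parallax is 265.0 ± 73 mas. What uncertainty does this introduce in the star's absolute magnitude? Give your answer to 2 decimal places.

σ_M = 0.60 mag

M = m − 5 log₁₀ d + 5 = m + 5 log₁₀ p + 5, so ∂M/∂p = 5/(p ln 10).
σ_M = (5/ln 10) · (σ_p/p) = 2.1715 × 73/265.0 = 2.1715 × 0.27547 = 0.59818.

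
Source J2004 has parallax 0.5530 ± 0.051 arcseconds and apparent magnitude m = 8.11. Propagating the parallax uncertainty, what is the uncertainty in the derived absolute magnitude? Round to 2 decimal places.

σ_M = 0.20 mag

M = m − 5 log₁₀ d + 5 = m + 5 log₁₀ p + 5, so ∂M/∂p = 5/(p ln 10).
σ_M = (5/ln 10) · (σ_p/p) = 2.1715 × 0.051/0.5530 = 2.1715 × 0.092224 = 0.20026.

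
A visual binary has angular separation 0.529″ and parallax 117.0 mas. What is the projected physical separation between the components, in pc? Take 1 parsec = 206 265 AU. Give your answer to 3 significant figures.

d = 1/p = 1/0.1170″ = 8.547 pc.
At distance d (pc), an angle of θ arcsec spans θ·d AU: s = 0.529 × 8.547 = 4.5214 AU.
= 4.5214 / 206265 = 2.1920 × 10^-5 pc.

2.19 × 10^-5 pc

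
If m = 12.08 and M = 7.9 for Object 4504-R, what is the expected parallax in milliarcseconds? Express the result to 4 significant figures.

14.59 mas

m − M = 12.08 − 7.9 = 4.18.
d = 10^((m−M)/5 + 1) = 10^1.836 = 68.549 pc.
p = 1/d = 1/68.549 = 0.014588 arcsec = 14.588 mas.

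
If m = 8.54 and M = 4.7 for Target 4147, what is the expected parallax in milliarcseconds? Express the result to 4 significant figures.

m − M = 8.54 − 4.7 = 3.84.
d = 10^((m−M)/5 + 1) = 10^1.768 = 58.614 pc.
p = 1/d = 1/58.614 = 0.017061 arcsec = 17.061 mas.

17.06 mas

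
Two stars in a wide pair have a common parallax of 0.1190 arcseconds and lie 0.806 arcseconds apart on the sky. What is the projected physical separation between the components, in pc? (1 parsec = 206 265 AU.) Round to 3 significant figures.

3.28 × 10^-5 pc

d = 1/p = 1/0.1190″ = 8.4034 pc.
At distance d (pc), an angle of θ arcsec spans θ·d AU: s = 0.806 × 8.4034 = 6.7731 AU.
= 6.7731 / 206265 = 3.2837 × 10^-5 pc.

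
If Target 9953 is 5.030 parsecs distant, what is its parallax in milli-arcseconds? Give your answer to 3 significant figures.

199 mas

p = 1/d = 1/5.03 = 0.19881 arcsec.
= 0.19881 × 1000 = 198.81 mas.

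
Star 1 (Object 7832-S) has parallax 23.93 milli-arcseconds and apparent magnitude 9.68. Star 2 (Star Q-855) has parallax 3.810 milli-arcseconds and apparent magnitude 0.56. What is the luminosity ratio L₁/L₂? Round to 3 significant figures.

L₁/L₂ = 5.70 × 10^-6

d₁ = 1/p₁ = 1/0.02393″ = 41.789 pc; d₂ = 1/p₂ = 1/0.003810″ = 262.47 pc.
M₁ = m₁ − 5 log₁₀ d₁ + 5 = 9.68 − 8.1053 + 5 = 6.5747.
M₂ = 0.56 − 12.0954 + 5 = -6.5354.
L₁/L₂ = 10^(0.4(M₂ − M₁)) = 10^(0.4 × (-13.1101)) = 10^(-5.24404) = 0.0000057011.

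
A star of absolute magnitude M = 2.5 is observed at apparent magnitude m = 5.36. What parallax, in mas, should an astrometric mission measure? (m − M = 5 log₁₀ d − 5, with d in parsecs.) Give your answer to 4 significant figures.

26.79 mas

m − M = 5.36 − 2.5 = 2.86.
d = 10^((m−M)/5 + 1) = 10^1.572 = 37.325 pc.
p = 1/d = 1/37.325 = 0.026792 arcsec = 26.792 mas.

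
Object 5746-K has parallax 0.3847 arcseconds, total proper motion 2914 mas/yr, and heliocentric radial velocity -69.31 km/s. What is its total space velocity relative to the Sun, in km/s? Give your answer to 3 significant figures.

78.1 km/s

d = 1/p = 1/0.3847″ = 2.5994 pc.
μ = 2914 mas/yr = 2.914 ″/yr.
v_t = 4.740 μ d = 4.740 × 2.914 × 2.5994 = 35.904 km/s.
v = √(v_r² + v_t²) = √((-69.31)² + 35.904²) = √6092.97 = 78.057 km/s.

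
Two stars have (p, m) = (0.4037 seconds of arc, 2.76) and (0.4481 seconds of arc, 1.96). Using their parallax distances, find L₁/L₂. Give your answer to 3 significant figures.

d₁ = 1/p₁ = 1/0.4037″ = 2.4771 pc; d₂ = 1/p₂ = 1/0.4481″ = 2.2316 pc.
M₁ = m₁ − 5 log₁₀ d₁ + 5 = 2.76 − 1.9697 + 5 = 5.7903.
M₂ = 1.96 − 1.7431 + 5 = 5.2169.
L₁/L₂ = 10^(0.4(M₂ − M₁)) = 10^(0.4 × (-0.5734)) = 10^(-0.22936) = 0.58971.

L₁/L₂ = 0.590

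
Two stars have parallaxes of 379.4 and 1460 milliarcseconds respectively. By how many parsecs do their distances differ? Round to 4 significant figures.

d_A = 1/0.3794″ = 2.6357 pc; d_B = 1/1.460″ = 0.68493 pc.
|d_B − d_A| = |0.68493 − 2.6357| = 1.9508 pc.

1.951 pc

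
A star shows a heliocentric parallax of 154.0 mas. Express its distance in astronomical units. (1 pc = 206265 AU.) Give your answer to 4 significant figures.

1.339 × 10^6 AU

p = 154.0 mas = 0.1540 arcsec.
d = 1/p = 1/0.1540 = 6.4935 pc.
In AU: 6.4935 × 206265 = 1.3394 × 10^6 AU.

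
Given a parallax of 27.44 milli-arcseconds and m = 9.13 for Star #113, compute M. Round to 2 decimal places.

M = 6.32

d = 1/p = 1/0.02744″ = 36.443 pc.
m − M = 5 log₁₀(36.443) − 5 = 7.8081 − 5 = 2.8081.
M = m − (m − M) = 9.13 − 2.8081 = 6.32.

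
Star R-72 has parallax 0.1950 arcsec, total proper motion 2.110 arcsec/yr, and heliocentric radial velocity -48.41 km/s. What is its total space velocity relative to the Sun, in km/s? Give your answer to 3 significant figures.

70.5 km/s

d = 1/p = 1/0.1950″ = 5.1282 pc.
v_t = 4.740 μ d = 4.740 × 2.110 × 5.1282 = 51.289 km/s.
v = √(v_r² + v_t²) = √((-48.41)² + 51.289²) = √4974.09 = 70.527 km/s.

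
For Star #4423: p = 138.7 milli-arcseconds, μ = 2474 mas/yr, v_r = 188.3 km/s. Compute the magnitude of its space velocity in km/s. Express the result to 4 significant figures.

d = 1/p = 1/0.1387″ = 7.2098 pc.
μ = 2474 mas/yr = 2.474 ″/yr.
v_t = 4.740 μ d = 4.740 × 2.474 × 7.2098 = 84.548 km/s.
v = √(v_r² + v_t²) = √(188.3² + 84.548²) = √42605.3 = 206.41 km/s.

206.4 km/s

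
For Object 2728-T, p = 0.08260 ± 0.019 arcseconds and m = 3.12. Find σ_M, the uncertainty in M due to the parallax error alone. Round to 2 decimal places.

σ_M = 0.50 mag

M = m − 5 log₁₀ d + 5 = m + 5 log₁₀ p + 5, so ∂M/∂p = 5/(p ln 10).
σ_M = (5/ln 10) · (σ_p/p) = 2.1715 × 0.019/0.08260 = 2.1715 × 0.23002 = 0.49949.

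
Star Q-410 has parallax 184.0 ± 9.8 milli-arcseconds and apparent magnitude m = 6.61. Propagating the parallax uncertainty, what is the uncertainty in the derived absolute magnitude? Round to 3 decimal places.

σ_M = 0.116 mag

M = m − 5 log₁₀ d + 5 = m + 5 log₁₀ p + 5, so ∂M/∂p = 5/(p ln 10).
σ_M = (5/ln 10) · (σ_p/p) = 2.1715 × 9.8/184.0 = 2.1715 × 0.053261 = 0.11566.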